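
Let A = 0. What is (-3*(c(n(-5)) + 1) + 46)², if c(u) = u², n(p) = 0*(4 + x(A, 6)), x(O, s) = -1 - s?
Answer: 1849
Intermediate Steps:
n(p) = 0 (n(p) = 0*(4 + (-1 - 1*6)) = 0*(4 + (-1 - 6)) = 0*(4 - 7) = 0*(-3) = 0)
(-3*(c(n(-5)) + 1) + 46)² = (-3*(0² + 1) + 46)² = (-3*(0 + 1) + 46)² = (-3*1 + 46)² = (-3 + 46)² = 43² = 1849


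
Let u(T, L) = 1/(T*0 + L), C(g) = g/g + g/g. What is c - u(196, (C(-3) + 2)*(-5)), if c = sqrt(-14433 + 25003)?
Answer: 1/20 + sqrt(10570) ≈ 102.86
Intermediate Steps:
C(g) = 2 (C(g) = 1 + 1 = 2)
u(T, L) = 1/L (u(T, L) = 1/(0 + L) = 1/L)
c = sqrt(10570) ≈ 102.81
c - u(196, (C(-3) + 2)*(-5)) = sqrt(10570) - 1/((2 + 2)*(-5)) = sqrt(10570) - 1/(4*(-5)) = sqrt(10570) - 1/(-20) = sqrt(10570) - 1*(-1/20) = sqrt(10570) + 1/20 = 1/20 + sqrt(10570)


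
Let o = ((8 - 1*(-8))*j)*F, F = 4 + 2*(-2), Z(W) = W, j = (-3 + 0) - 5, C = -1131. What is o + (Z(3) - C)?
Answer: 1134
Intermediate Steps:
j = -8 (j = -3 - 5 = -8)
F = 0 (F = 4 - 4 = 0)
o = 0 (o = ((8 - 1*(-8))*(-8))*0 = ((8 + 8)*(-8))*0 = (16*(-8))*0 = -128*0 = 0)
o + (Z(3) - C) = 0 + (3 - 1*(-1131)) = 0 + (3 + 1131) = 0 + 1134 = 1134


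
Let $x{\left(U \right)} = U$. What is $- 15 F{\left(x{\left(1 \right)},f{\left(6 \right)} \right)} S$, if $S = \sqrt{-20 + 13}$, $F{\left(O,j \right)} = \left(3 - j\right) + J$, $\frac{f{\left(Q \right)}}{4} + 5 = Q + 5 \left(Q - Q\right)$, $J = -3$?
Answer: $60 i \sqrt{7} \approx 158.75 i$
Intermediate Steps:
$f{\left(Q \right)} = -20 + 4 Q$ ($f{\left(Q \right)} = -20 + 4 \left(Q + 5 \left(Q - Q\right)\right) = -20 + 4 \left(Q + 5 \cdot 0\right) = -20 + 4 \left(Q + 0\right) = -20 + 4 Q$)
$F{\left(O,j \right)} = - j$ ($F{\left(O,j \right)} = \left(3 - j\right) - 3 = - j$)
$S = i \sqrt{7}$ ($S = \sqrt{-7} = i \sqrt{7} \approx 2.6458 i$)
$- 15 F{\left(x{\left(1 \right)},f{\left(6 \right)} \right)} S = - 15 \left(- (-20 + 4 \cdot 6)\right) i \sqrt{7} = - 15 \left(- (-20 + 24)\right) i \sqrt{7} = - 15 \left(\left(-1\right) 4\right) i \sqrt{7} = \left(-15\right) \left(-4\right) i \sqrt{7} = 60 i \sqrt{7}$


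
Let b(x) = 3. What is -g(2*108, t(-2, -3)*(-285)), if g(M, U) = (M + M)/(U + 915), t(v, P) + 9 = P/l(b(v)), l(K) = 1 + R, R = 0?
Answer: -144/1445 ≈ -0.099654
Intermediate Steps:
l(K) = 1 (l(K) = 1 + 0 = 1)
t(v, P) = -9 + P (t(v, P) = -9 + P/1 = -9 + P*1 = -9 + P)
g(M, U) = 2*M/(915 + U) (g(M, U) = (2*M)/(915 + U) = 2*M/(915 + U))
-g(2*108, t(-2, -3)*(-285)) = -2*2*108/(915 + (-9 - 3)*(-285)) = -2*216/(915 - 12*(-285)) = -2*216/(915 + 3420) = -2*216/4335 = -1*144/1445 = -144/1445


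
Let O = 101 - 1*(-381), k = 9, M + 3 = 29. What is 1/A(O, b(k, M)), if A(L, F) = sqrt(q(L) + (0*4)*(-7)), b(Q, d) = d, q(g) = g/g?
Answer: 1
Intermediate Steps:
M = 26 (M = -3 + 29 = 26)
q(g) = 1
O = 482 (O = 101 + 381 = 482)
A(L, F) = 1 (A(L, F) = sqrt(1 + (0*4)*(-7)) = sqrt(1 + 0*(-7)) = sqrt(1 + 0) = sqrt(1) = 1)
1/A(O, b(k, M)) = 1/1 = 1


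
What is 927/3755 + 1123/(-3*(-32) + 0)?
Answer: 4305857/360480 ≈ 11.945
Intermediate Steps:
927/3755 + 1123/(-3*(-32) + 0) = 927*(1/3755) + 1123/(96 + 0) = 927/3755 + 1123/96 = 4305857/360480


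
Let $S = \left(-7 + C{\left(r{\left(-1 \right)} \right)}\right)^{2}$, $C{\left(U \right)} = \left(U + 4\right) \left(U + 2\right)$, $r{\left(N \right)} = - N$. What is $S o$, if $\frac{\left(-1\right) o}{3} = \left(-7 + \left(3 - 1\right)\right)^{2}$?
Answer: $-4800$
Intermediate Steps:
$C{\left(U \right)} = \left(2 + U\right) \left(4 + U\right)$ ($C{\left(U \right)} = \left(4 + U\right) \left(2 + U\right) = \left(2 + U\right) \left(4 + U\right)$)
$o = -75$ ($o = - 3 \left(-7 + \left(3 - 1\right)\right)^{2} = - 3 \left(-7 + 2\right)^{2} = - 3 \left(-5\right)^{2} = \left(-3\right) 25 = -75$)
$S = 64$ ($S = \left(-7 + \left(8 + \left(\left(-1\right) \left(-1\right)\right)^{2} + 6 \left(\left(-1\right) \left(-1\right)\right)\right)\right)^{2} = \left(-7 + \left(8 + 1^{2} + 6 \cdot 1\right)\right)^{2} = \left(-7 + \left(8 + 1 + 6\right)\right)^{2} = \left(-7 + 15\right)^{2} = 8^{2} = 64$)
$S o = 64 \left(-75\right) = -4800$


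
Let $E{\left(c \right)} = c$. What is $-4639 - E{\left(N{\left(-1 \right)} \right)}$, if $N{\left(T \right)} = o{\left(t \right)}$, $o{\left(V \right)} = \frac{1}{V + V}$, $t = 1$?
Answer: $- \frac{9279}{2} \approx -4639.5$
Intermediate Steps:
$o{\left(V \right)} = \frac{1}{2 V}$
$N{\left(T \right)} = \frac{1}{2}$ ($N{\left(T \right)} = \frac{1}{2 \cdot 1} = \frac{1}{2} \cdot 1 = \frac{1}{2}$)
$-4639 - E{\left(N{\left(-1 \right)} \right)} = -4639 - \frac{1}{2} = - \frac{9279}{2}$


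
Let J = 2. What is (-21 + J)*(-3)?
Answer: 57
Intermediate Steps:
(-21 + J)*(-3) = (-21 + 2)*(-3) = -19*(-3) = 57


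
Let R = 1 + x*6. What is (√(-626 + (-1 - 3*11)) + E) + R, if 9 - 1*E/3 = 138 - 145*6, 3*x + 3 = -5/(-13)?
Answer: 28844/13 + 2*I*√165 ≈ 2218.8 + 25.69*I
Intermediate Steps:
x = -34/39 (x = -1 + (-5/(-13))/3 = -1 + (-5*(-1/13))/3 = -1 + (⅓)*(5/13) = -1 + 5/39 = -34/39 ≈ -0.87179)
R = -55/13 (R = 1 - 34/39*6 = 1 - 68/13 = -55/13 ≈ -4.2308)
E = 2223 (E = 27 - 3*(138 - 145*6) = 27 - 3*(138 - 1*870) = 27 - 3*(138 - 870) = 27 - 3*(-732) = 27 + 2196 = 2223)
(√(-626 + (-1 - 3*11)) + E) + R = (√(-626 + (-1 - 3*11)) + 2223) - 55/13 = (√(-626 + (-1 - 33)) + 2223) - 55/13 = (√(-626 - 34) + 2223) - 55/13 = (√(-660) + 2223) - 55/13 = (2*I*√165 + 2223) - 55/13 = (2223 + 2*I*√165) - 55/13 = 28844/13 + 2*I*√165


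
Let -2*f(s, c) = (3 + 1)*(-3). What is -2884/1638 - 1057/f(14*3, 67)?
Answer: -41635/234 ≈ -177.93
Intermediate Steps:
f(s, c) = 6 (f(s, c) = -(3 + 1)*(-3)/2 = -2*(-3) = -½*(-12) = 6)
-2884/1638 - 1057/f(14*3, 67) = -2884/1638 - 1057/6 = -2884*1/1638 - 1057*⅙ = -206/117 - 1057/6 = -41635/234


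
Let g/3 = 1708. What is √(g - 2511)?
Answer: √2613 ≈ 51.117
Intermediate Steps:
g = 5124 (g = 3*1708 = 5124)
√(g - 2511) = √(5124 - 2511) = √2613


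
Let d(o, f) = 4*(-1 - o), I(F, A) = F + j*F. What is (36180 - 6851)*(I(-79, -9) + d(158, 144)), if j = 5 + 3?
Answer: -39506163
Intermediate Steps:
j = 8
I(F, A) = 9*F (I(F, A) = F + 8*F = 9*F)
d(o, f) = -4 - 4*o
(36180 - 6851)*(I(-79, -9) + d(158, 144)) = (36180 - 6851)*(9*(-79) + (-4 - 4*158)) = 29329*(-711 + (-4 - 632)) = 29329*(-711 - 636) = 29329*(-1347) = -39506163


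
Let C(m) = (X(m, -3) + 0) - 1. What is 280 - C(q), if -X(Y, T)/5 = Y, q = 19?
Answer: 376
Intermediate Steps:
X(Y, T) = -5*Y
C(m) = -1 - 5*m (C(m) = (-5*m + 0) - 1 = -5*m - 1 = -1 - 5*m)
280 - C(q) = 280 - (-1 - 5*19) = 280 - (-1 - 95) = 280 - 1*(-96) = 280 + 96 = 376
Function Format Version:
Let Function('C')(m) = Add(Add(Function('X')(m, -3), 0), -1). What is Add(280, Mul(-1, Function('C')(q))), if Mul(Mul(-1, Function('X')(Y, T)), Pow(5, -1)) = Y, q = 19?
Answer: 376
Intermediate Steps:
Function('X')(Y, T) = Mul(-5, Y)
Function('C')(m) = Add(-1, Mul(-5, m)) (Function('C')(m) = Add(Add(Mul(-5, m), 0), -1) = Add(Mul(-5, m), -1) = Add(-1, Mul(-5, m)))
Add(280, Mul(-1, Function('C')(q))) = Add(280, Mul(-1, Add(-1, Mul(-5, 19)))) = Add(280, Mul(-1, Add(-1, -95))) = Add(280, Mul(-1, -96)) = Add(280, 96) = 376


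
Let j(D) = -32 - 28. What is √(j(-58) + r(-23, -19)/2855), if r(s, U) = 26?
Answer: I*√488987270/2855 ≈ 7.7454*I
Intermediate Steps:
j(D) = -60
√(j(-58) + r(-23, -19)/2855) = √(-60 + 26/2855) = √(-171274/2855) = I*√488987270/2855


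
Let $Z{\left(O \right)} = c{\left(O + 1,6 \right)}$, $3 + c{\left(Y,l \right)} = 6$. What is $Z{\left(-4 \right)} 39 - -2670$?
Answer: $2787$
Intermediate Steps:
$c{\left(Y,l \right)} = 3$ ($c{\left(Y,l \right)} = -3 + 6 = 3$)
$Z{\left(O \right)} = 3$
$Z{\left(-4 \right)} 39 - -2670 = 3 \cdot 39 - -2670 = 117 + 2670 = 2787$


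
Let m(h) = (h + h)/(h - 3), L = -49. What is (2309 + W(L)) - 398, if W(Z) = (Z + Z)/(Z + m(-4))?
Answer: 640871/335 ≈ 1913.0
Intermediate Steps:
m(h) = 2*h/(-3 + h) (m(h) = (2*h)/(-3 + h) = 2*h/(-3 + h))
W(Z) = 2*Z/(8/7 + Z) (W(Z) = (Z + Z)/(Z + 2*(-4)/(-3 - 4)) = (2*Z)/(Z + 2*(-4)/(-7)) = (2*Z)/(Z + 2*(-4)*(-1/7)) = (2*Z)/(Z + 8/7) = (2*Z)/(8/7 + Z) = 2*Z/(8/7 + Z))
(2309 + W(L)) - 398 = (2309 + 14*(-49)/(8 + 7*(-49))) - 398 = (2309 + 14*(-49)/(8 - 343)) - 398 = (2309 + 14*(-49)/(-335)) - 398 = (2309 + 14*(-49)*(-1/335)) - 398 = (2309 + 686/335) - 398 = 774201/335 - 398 = 640871/335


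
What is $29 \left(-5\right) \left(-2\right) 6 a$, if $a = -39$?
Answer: $-67860$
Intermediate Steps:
$29 \left(-5\right) \left(-2\right) 6 a = 29 \left(-5\right) \left(-2\right) 6 \left(-39\right) = 29 \cdot 10 \cdot 6 \left(-39\right) = 29 \cdot 60 \left(-39\right) = 1740 \left(-39\right) = -67860$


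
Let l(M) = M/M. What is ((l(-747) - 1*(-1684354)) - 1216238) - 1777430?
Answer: -1309313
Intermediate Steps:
l(M) = 1
((l(-747) - 1*(-1684354)) - 1216238) - 1777430 = ((1 - 1*(-1684354)) - 1216238) - 1777430 = ((1 + 1684354) - 1216238) - 1777430 = (1684355 - 1216238) - 1777430 = 468117 - 1777430 = -1309313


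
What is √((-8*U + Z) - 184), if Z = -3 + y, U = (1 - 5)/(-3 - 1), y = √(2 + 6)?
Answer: √(-195 + 2*√2) ≈ 13.863*I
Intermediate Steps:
y = 2*√2 (y = √8 = 2*√2 ≈ 2.8284)
U = 1 (U = -4/(-4) = -4*(-¼) = 1)
Z = -3 + 2*√2 ≈ -0.17157
√((-8*U + Z) - 184) = √((-8*1 + (-3 + 2*√2)) - 184) = √((-8 + (-3 + 2*√2)) - 184) = √((-11 + 2*√2) - 184) = √(-195 + 2*√2)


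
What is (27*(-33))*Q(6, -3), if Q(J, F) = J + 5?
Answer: -9801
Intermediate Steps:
Q(J, F) = 5 + J
(27*(-33))*Q(6, -3) = (27*(-33))*(5 + 6) = -891*11 = -9801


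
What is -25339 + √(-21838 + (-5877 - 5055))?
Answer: -25339 + I*√32770 ≈ -25339.0 + 181.02*I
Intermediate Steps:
-25339 + √(-21838 + (-5877 - 5055)) = -25339 + √(-21838 - 10932) = -25339 + √(-32770) = -25339 + I*√32770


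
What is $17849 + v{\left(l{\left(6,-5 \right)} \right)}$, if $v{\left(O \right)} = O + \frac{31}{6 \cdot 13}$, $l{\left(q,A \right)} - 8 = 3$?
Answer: $\frac{1393111}{78} \approx 17860.0$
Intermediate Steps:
$l{\left(q,A \right)} = 11$ ($l{\left(q,A \right)} = 8 + 3 = 11$)
$v{\left(O \right)} = \frac{31}{78} + O$ ($v{\left(O \right)} = O + \frac{31}{78} = \frac{31}{78} + O$)
$17849 + v{\left(l{\left(6,-5 \right)} \right)} = 17849 + \left(\frac{31}{78} + 11\right) = 17849 + \frac{889}{78} = \frac{1393111}{78}$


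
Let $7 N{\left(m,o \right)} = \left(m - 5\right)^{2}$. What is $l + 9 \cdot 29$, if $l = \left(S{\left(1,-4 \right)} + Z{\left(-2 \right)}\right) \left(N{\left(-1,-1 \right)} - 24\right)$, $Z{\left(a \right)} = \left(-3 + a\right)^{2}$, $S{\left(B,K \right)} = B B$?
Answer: $- \frac{1605}{7} \approx -229.29$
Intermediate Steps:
$N{\left(m,o \right)} = \frac{\left(-5 + m\right)^{2}}{7}$ ($N{\left(m,o \right)} = \frac{\left(m - 5\right)^{2}}{7} = \frac{\left(-5 + m\right)^{2}}{7}$)
$S{\left(B,K \right)} = B^{2}$
$l = - \frac{3432}{7}$ ($l = \left(1^{2} + \left(-3 - 2\right)^{2}\right) \left(\frac{\left(-5 - 1\right)^{2}}{7} - 24\right) = \left(1 + \left(-5\right)^{2}\right) \left(\frac{\left(-6\right)^{2}}{7} - 24\right) = \left(1 + 25\right) \left(\frac{1}{7} \cdot 36 - 24\right) = 26 \left(\frac{36}{7} - 24\right) = 26 \left(- \frac{132}{7}\right) = - \frac{3432}{7} \approx -490.29$)
$l + 9 \cdot 29 = - \frac{3432}{7} + 9 \cdot 29 = - \frac{3432}{7} + 261 = - \frac{1605}{7}$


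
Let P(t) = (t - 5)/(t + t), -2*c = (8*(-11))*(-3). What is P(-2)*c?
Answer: -231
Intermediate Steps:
c = -132 (c = -8*(-11)*(-3)/2 = -(-44)*(-3) = -½*264 = -132)
P(t) = (-5 + t)/(2*t) (P(t) = (-5 + t)/((2*t)) = (-5 + t)*(1/(2*t)) = (-5 + t)/(2*t))
P(-2)*c = ((½)*(-5 - 2)/(-2))*(-132) = ((½)*(-½)*(-7))*(-132) = (7/4)*(-132) = -231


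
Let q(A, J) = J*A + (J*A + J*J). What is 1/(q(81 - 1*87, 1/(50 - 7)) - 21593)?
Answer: -1849/39925972 ≈ -4.6311e-5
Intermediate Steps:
q(A, J) = J² + 2*A*J (q(A, J) = A*J + (A*J + J²) = A*J + (J² + A*J) = J² + 2*A*J)
1/(q(81 - 1*87, 1/(50 - 7)) - 21593) = 1/((1/(50 - 7) + 2*(81 - 1*87))/(50 - 7) - 21593) = 1/((1/43 + 2*(81 - 87))/43 - 21593) = 1/((1/43 + 2*(-6))/43 - 21593) = 1/((1/43 - 12)/43 - 21593) = 1/((1/43)*(-515/43) - 21593) = 1/(-515/1849 - 21593) = 1/(-39925972/1849) = -1849/39925972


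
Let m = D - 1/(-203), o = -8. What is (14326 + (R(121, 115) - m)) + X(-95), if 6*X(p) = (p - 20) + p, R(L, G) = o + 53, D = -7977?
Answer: 4529538/203 ≈ 22313.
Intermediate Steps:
m = -1619330/203 (m = -7977 - 1/(-203) = -7977 - 1*(-1/203) = -7977 + 1/203 = -1619330/203 ≈ -7977.0)
R(L, G) = 45 (R(L, G) = -8 + 53 = 45)
X(p) = -10/3 + p/3 (X(p) = ((p - 20) + p)/6 = ((-20 + p) + p)/6 = (-20 + 2*p)/6 = -10/3 + p/3)
(14326 + (R(121, 115) - m)) + X(-95) = (14326 + (45 - 1*(-1619330/203))) + (-10/3 + (1/3)*(-95)) = (14326 + (45 + 1619330/203)) + (-10/3 - 95/3) = (14326 + 1628465/203) - 35 = 4536643/203 - 35 = 4529538/203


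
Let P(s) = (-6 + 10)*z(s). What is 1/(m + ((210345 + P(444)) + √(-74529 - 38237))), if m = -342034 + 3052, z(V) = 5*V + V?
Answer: -117981/13919629127 - I*√112766/13919629127 ≈ -8.4759e-6 - 2.4125e-8*I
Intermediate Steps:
z(V) = 6*V
P(s) = 24*s (P(s) = (-6 + 10)*(6*s) = 4*(6*s) = 24*s)
m = -338982
1/(m + ((210345 + P(444)) + √(-74529 - 38237))) = 1/(-338982 + ((210345 + 24*444) + √(-74529 - 38237))) = 1/(-338982 + ((210345 + 10656) + √(-112766))) = 1/(-338982 + (221001 + I*√112766)) = 1/(-117981 + I*√112766)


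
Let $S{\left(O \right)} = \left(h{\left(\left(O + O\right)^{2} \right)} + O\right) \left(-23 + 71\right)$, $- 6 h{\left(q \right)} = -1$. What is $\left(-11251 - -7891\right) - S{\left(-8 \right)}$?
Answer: $-2984$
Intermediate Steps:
$h{\left(q \right)} = \frac{1}{6}$ ($h{\left(q \right)} = \left(- \frac{1}{6}\right) \left(-1\right) = \frac{1}{6}$)
$S{\left(O \right)} = 8 + 48 O$ ($S{\left(O \right)} = \left(\frac{1}{6} + O\right) \left(-23 + 71\right) = \left(\frac{1}{6} + O\right) 48 = 8 + 48 O$)
$\left(-11251 - -7891\right) - S{\left(-8 \right)} = \left(-11251 - -7891\right) - \left(8 + 48 \left(-8\right)\right) = \left(-11251 + 7891\right) - \left(8 - 384\right) = -3360 - -376 = -3360 + 376 = -2984$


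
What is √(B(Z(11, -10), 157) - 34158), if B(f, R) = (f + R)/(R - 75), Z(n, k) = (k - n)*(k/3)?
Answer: I*√229659778/82 ≈ 184.81*I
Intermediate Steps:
Z(n, k) = k*(k - n)/3 (Z(n, k) = (k - n)*(k*(⅓)) = (k - n)*(k/3) = k*(k - n)/3)
B(f, R) = (R + f)/(-75 + R)
√(B(Z(11, -10), 157) - 34158) = √((157 + (⅓)*(-10)*(-10 - 1*11))/(-75 + 157) - 34158) = √((157 + (⅓)*(-10)*(-10 - 11))/82 - 34158) = √((157 + (⅓)*(-10)*(-21))/82 - 34158) = √((157 + 70)/82 - 34158) = √((1/82)*227 - 34158) = √(227/82 - 34158) = √(-2800729/82) = I*√229659778/82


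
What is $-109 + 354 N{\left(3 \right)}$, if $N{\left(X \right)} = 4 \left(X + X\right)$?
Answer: $8387$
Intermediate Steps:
$N{\left(X \right)} = 8 X$ ($N{\left(X \right)} = 4 \cdot 2 X = 8 X$)
$-109 + 354 N{\left(3 \right)} = -109 + 354 \cdot 8 \cdot 3 = -109 + 354 \cdot 24 = -109 + 8496 = 8387$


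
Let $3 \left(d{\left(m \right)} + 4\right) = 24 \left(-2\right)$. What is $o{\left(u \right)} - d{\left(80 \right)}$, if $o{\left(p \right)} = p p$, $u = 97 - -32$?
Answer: $16661$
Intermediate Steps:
$d{\left(m \right)} = -20$ ($d{\left(m \right)} = -4 + \frac{24 \left(-2\right)}{3} = -4 + \frac{1}{3} \left(-48\right) = -4 - 16 = -20$)
$u = 129$ ($u = 97 + 32 = 129$)
$o{\left(p \right)} = p^{2}$
$o{\left(u \right)} - d{\left(80 \right)} = 129^{2} - -20 = 16641 + 20 = 16661$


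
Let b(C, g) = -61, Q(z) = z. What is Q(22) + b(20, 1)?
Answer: -39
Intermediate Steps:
Q(22) + b(20, 1) = 22 - 61 = -39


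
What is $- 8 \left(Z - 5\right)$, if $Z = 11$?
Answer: $-48$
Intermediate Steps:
$- 8 \left(Z - 5\right) = - 8 \left(11 - 5\right) = \left(-8\right) 6 = -48$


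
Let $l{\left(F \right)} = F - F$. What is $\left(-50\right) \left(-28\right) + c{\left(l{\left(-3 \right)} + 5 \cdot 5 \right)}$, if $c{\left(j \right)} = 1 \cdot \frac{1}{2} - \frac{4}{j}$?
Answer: $\frac{70017}{50} \approx 1400.3$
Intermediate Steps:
$l{\left(F \right)} = 0$
$c{\left(j \right)} = \frac{1}{2} - \frac{4}{j}$ ($c{\left(j \right)} = 1 \cdot \frac{1}{2} - \frac{4}{j} = \frac{1}{2} - \frac{4}{j}$)
$\left(-50\right) \left(-28\right) + c{\left(l{\left(-3 \right)} + 5 \cdot 5 \right)} = \left(-50\right) \left(-28\right) + \frac{-8 + \left(0 + 5 \cdot 5\right)}{2 \left(0 + 5 \cdot 5\right)} = 1400 + \frac{-8 + \left(0 + 25\right)}{2 \left(0 + 25\right)} = 1400 + \frac{-8 + 25}{2 \cdot 25} = 1400 + \frac{1}{2} \cdot \frac{1}{25} \cdot 17 = 1400 + \frac{17}{50} = \frac{70017}{50}$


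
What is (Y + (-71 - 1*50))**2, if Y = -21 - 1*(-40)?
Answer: 10404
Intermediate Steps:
Y = 19 (Y = -21 + 40 = 19)
(Y + (-71 - 1*50))**2 = (19 + (-71 - 1*50))**2 = (19 + (-71 - 50))**2 = (19 - 121)**2 = (-102)**2 = 10404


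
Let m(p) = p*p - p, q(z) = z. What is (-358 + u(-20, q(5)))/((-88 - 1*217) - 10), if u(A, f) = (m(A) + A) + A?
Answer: -22/315 ≈ -0.069841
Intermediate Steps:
m(p) = p**2 - p
u(A, f) = 2*A + A*(-1 + A) (u(A, f) = (A*(-1 + A) + A) + A = (A + A*(-1 + A)) + A = 2*A + A*(-1 + A))
(-358 + u(-20, q(5)))/((-88 - 1*217) - 10) = (-358 - 20*(1 - 20))/((-88 - 1*217) - 10) = (-358 - 20*(-19))/((-88 - 217) - 10) = (-358 + 380)/(-305 - 10) = 22/(-315) = 22*(-1/315) = -22/315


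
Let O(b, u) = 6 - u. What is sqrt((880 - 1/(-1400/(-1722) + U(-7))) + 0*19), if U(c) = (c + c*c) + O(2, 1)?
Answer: sqrt(30435098317)/5881 ≈ 29.664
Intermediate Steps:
U(c) = 5 + c + c**2 (U(c) = (c + c*c) + (6 - 1*1) = (c + c**2) + (6 - 1) = (c + c**2) + 5 = 5 + c + c**2)
sqrt((880 - 1/(-1400/(-1722) + U(-7))) + 0*19) = sqrt((880 - 1/(-1400/(-1722) + (5 - 7 + (-7)**2))) + 0*19) = sqrt((880 - 1/(-1400*(-1/1722) + (5 - 7 + 49))) + 0) = sqrt((880 - 1/(100/123 + 47)) + 0) = sqrt((880 - 1/5881/123) + 0) = sqrt((880 - 1*123/5881) + 0) = sqrt((880 - 123/5881) + 0) = sqrt(5175157/5881 + 0) = sqrt(5175157/5881) = sqrt(30435098317)/5881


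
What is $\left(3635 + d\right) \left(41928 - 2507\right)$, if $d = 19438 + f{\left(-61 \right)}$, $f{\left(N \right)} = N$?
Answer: $907156052$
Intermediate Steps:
$d = 19377$ ($d = 19438 - 61 = 19377$)
$\left(3635 + d\right) \left(41928 - 2507\right) = \left(3635 + 19377\right) \left(41928 - 2507\right) = 23012 \cdot 39421 = 907156052$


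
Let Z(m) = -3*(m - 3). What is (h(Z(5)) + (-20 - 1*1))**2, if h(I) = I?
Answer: 729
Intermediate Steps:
Z(m) = 9 - 3*m (Z(m) = -3*(-3 + m) = 9 - 3*m)
(h(Z(5)) + (-20 - 1*1))**2 = ((9 - 3*5) + (-20 - 1*1))**2 = ((9 - 15) + (-20 - 1))**2 = (-6 - 21)**2 = (-27)**2 = 729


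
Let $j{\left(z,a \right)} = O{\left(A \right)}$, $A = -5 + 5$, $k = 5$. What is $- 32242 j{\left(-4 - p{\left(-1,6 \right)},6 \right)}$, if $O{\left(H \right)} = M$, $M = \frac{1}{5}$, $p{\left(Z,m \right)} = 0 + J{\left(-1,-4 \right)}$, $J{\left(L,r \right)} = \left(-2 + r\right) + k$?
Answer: $- \frac{32242}{5} \approx -6448.4$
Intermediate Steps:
$A = 0$
$J{\left(L,r \right)} = 3 + r$ ($J{\left(L,r \right)} = \left(-2 + r\right) + 5 = 3 + r$)
$p{\left(Z,m \right)} = -1$ ($p{\left(Z,m \right)} = 0 + \left(3 - 4\right) = 0 - 1 = -1$)
$M = \frac{1}{5} \approx 0.2$
$O{\left(H \right)} = \frac{1}{5}$
$j{\left(z,a \right)} = \frac{1}{5}$
$- 32242 j{\left(-4 - p{\left(-1,6 \right)},6 \right)} = \left(-32242\right) \frac{1}{5} = - \frac{32242}{5}$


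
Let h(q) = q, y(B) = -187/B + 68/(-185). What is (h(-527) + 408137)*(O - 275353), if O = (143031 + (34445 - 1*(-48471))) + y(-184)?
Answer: -68550144237477/3404 ≈ -2.0138e+10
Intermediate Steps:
y(B) = -68/185 - 187/B (y(B) = -187/B + 68*(-1/185) = -187/B - 68/185 = -68/185 - 187/B)
O = 7691257963/34040 (O = (143031 + (34445 - 1*(-48471))) + (-68/185 - 187/(-184)) = (143031 + (34445 + 48471)) + (-68/185 - 187*(-1/184)) = (143031 + 82916) + (-68/185 + 187/184) = 225947 + 22083/34040 = 7691257963/34040 ≈ 2.2595e+5)
(h(-527) + 408137)*(O - 275353) = (-527 + 408137)*(7691257963/34040 - 275353) = 407610*(-1681758157/34040) = -68550144237477/3404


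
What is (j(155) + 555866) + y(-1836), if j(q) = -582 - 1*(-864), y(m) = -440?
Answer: 555708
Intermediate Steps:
j(q) = 282 (j(q) = -582 + 864 = 282)
(j(155) + 555866) + y(-1836) = (282 + 555866) - 440 = 556148 - 440 = 555708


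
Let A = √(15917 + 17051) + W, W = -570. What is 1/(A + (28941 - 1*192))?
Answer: 28179/794023073 - 2*√8242/794023073 ≈ 3.5260e-5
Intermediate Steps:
A = -570 + 2*√8242 (A = √(15917 + 17051) - 570 = √32968 - 570 = 2*√8242 - 570 = -570 + 2*√8242 ≈ -388.43)
1/(A + (28941 - 1*192)) = 1/((-570 + 2*√8242) + (28941 - 1*192)) = 1/((-570 + 2*√8242) + (28941 - 192)) = 1/((-570 + 2*√8242) + 28749) = 1/(28179 + 2*√8242)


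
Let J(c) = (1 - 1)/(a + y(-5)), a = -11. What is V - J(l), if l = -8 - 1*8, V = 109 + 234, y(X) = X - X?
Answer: 343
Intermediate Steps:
y(X) = 0
V = 343
l = -16 (l = -8 - 8 = -16)
J(c) = 0 (J(c) = (1 - 1)/(-11 + 0) = 0/(-11) = 0*(-1/11) = 0)
V - J(l) = 343 - 1*0 = 343 + 0 = 343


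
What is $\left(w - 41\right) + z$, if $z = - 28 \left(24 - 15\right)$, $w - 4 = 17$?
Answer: $-272$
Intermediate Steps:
$w = 21$ ($w = 4 + 17 = 21$)
$z = -252$ ($z = \left(-28\right) 9 = -252$)
$\left(w - 41\right) + z = \left(21 - 41\right) - 252 = -20 - 252 = -272$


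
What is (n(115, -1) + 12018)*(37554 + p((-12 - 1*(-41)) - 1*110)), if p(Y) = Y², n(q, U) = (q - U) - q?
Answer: 530218185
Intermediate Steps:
n(q, U) = -U
(n(115, -1) + 12018)*(37554 + p((-12 - 1*(-41)) - 1*110)) = (-1*(-1) + 12018)*(37554 + ((-12 - 1*(-41)) - 1*110)²) = (1 + 12018)*(37554 + ((-12 + 41) - 110)²) = 12019*(37554 + (29 - 110)²) = 12019*(37554 + (-81)²) = 12019*(37554 + 6561) = 12019*44115 = 530218185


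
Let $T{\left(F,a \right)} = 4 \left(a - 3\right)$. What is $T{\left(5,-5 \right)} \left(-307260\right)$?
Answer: $9832320$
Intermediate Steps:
$T{\left(F,a \right)} = -12 + 4 a$ ($T{\left(F,a \right)} = 4 \left(-3 + a\right) = -12 + 4 a$)
$T{\left(5,-5 \right)} \left(-307260\right) = \left(-12 + 4 \left(-5\right)\right) \left(-307260\right) = \left(-12 - 20\right) \left(-307260\right) = \left(-32\right) \left(-307260\right) = 9832320$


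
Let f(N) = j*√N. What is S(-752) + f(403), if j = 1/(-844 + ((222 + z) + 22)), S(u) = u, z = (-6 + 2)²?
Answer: -752 - √403/584 ≈ -752.03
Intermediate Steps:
z = 16 (z = (-4)² = 16)
j = -1/584 (j = 1/(-844 + ((222 + 16) + 22)) = 1/(-844 + (238 + 22)) = 1/(-844 + 260) = 1/(-584) = -1/584 ≈ -0.0017123)
f(N) = -√N/584
S(-752) + f(403) = -752 - √403/584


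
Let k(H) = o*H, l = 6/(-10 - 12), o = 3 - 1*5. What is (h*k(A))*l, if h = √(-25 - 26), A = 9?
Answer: 54*I*√51/11 ≈ 35.058*I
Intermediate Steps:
h = I*√51 (h = √(-51) = I*√51 ≈ 7.1414*I)
o = -2 (o = 3 - 5 = -2)
l = -3/11 (l = 6/(-22) = -1/22*6 = -3/11 ≈ -0.27273)
k(H) = -2*H
(h*k(A))*l = ((I*√51)*(-2*9))*(-3/11) = ((I*√51)*(-18))*(-3/11) = -18*I*√51*(-3/11) = 54*I*√51/11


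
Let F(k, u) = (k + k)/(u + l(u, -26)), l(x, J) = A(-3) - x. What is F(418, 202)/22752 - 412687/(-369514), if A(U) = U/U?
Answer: 1212296041/1050897816 ≈ 1.1536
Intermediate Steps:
A(U) = 1
l(x, J) = 1 - x
F(k, u) = 2*k (F(k, u) = (k + k)/(u + (1 - u)) = (2*k)/1 = (2*k)*1 = 2*k)
F(418, 202)/22752 - 412687/(-369514) = (2*418)/22752 - 412687/(-369514) = 836*(1/22752) - 412687*(-1/369514) = 209/5688 + 412687/369514 = 1212296041/1050897816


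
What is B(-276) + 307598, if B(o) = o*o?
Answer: 383774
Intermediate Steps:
B(o) = o**2
B(-276) + 307598 = (-276)**2 + 307598 = 76176 + 307598 = 383774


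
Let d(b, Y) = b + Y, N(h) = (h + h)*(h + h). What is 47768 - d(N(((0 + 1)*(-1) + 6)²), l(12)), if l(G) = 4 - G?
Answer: 45276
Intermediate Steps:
N(h) = 4*h² (N(h) = (2*h)*(2*h) = 4*h²)
d(b, Y) = Y + b
47768 - d(N(((0 + 1)*(-1) + 6)²), l(12)) = 47768 - ((4 - 1*12) + 4*(((0 + 1)*(-1) + 6)²)²) = 47768 - ((4 - 12) + 4*((1*(-1) + 6)²)²) = 47768 - (-8 + 4*((-1 + 6)²)²) = 47768 - (-8 + 4*(5²)²) = 47768 - (-8 + 4*25²) = 47768 - (-8 + 4*625) = 47768 - (-8 + 2500) = 47768 - 1*2492 = 47768 - 2492 = 45276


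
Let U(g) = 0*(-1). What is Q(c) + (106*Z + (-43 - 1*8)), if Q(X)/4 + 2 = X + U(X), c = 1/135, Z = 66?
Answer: 936499/135 ≈ 6937.0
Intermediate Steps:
c = 1/135 ≈ 0.0074074
U(g) = 0
Q(X) = -8 + 4*X (Q(X) = -8 + 4*(X + 0) = -8 + 4*X)
Q(c) + (106*Z + (-43 - 1*8)) = (-8 + 4*(1/135)) + (106*66 + (-43 - 1*8)) = (-8 + 4/135) + (6996 + (-43 - 8)) = -1076/135 + (6996 - 51) = -1076/135 + 6945 = 936499/135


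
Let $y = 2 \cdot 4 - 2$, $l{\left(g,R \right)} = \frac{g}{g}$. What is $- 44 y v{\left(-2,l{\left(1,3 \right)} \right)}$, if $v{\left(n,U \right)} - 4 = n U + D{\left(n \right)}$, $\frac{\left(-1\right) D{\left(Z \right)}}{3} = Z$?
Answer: $-2112$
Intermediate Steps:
$D{\left(Z \right)} = - 3 Z$
$l{\left(g,R \right)} = 1$
$y = 6$ ($y = 8 - 2 = 6$)
$v{\left(n,U \right)} = 4 - 3 n + U n$ ($v{\left(n,U \right)} = 4 + \left(n U - 3 n\right) = 4 + \left(U n - 3 n\right) = 4 + \left(- 3 n + U n\right) = 4 - 3 n + U n$)
$- 44 y v{\left(-2,l{\left(1,3 \right)} \right)} = \left(-44\right) 6 \left(4 - -6 + 1 \left(-2\right)\right) = - 264 \left(4 + 6 - 2\right) = \left(-264\right) 8 = -2112$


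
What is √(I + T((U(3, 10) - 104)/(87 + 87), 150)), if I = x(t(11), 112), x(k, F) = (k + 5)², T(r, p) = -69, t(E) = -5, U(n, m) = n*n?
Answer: I*√69 ≈ 8.3066*I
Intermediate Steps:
U(n, m) = n²
x(k, F) = (5 + k)²
I = 0 (I = (5 - 5)² = 0² = 0)
√(I + T((U(3, 10) - 104)/(87 + 87), 150)) = √(0 - 69) = √(-69) = I*√69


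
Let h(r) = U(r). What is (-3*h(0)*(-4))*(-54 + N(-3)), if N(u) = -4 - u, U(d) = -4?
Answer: 2640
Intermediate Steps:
h(r) = -4
(-3*h(0)*(-4))*(-54 + N(-3)) = (-3*(-4)*(-4))*(-54 + (-4 - 1*(-3))) = (12*(-4))*(-54 + (-4 + 3)) = -48*(-54 - 1) = -48*(-55) = 2640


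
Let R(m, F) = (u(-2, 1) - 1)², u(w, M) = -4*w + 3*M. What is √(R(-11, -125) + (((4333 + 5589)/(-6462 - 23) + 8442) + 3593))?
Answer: √510275811205/6485 ≈ 110.15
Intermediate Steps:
R(m, F) = 100 (R(m, F) = ((-4*(-2) + 3*1) - 1)² = ((8 + 3) - 1)² = (11 - 1)² = 10² = 100)
√(R(-11, -125) + (((4333 + 5589)/(-6462 - 23) + 8442) + 3593)) = √(100 + (((4333 + 5589)/(-6462 - 23) + 8442) + 3593)) = √(100 + ((9922/(-6485) + 8442) + 3593)) = √(100 + ((9922*(-1/6485) + 8442) + 3593)) = √(100 + ((-9922/6485 + 8442) + 3593)) = √(100 + (54736448/6485 + 3593)) = √(100 + 78037053/6485) = √(78685553/6485) = √510275811205/6485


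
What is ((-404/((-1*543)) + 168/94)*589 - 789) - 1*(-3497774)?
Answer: 89284603585/25521 ≈ 3.4985e+6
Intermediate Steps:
((-404/((-1*543)) + 168/94)*589 - 789) - 1*(-3497774) = ((-404/(-543) + 168*(1/94))*589 - 789) + 3497774 = ((-404*(-1/543) + 84/47)*589 - 789) + 3497774 = ((404/543 + 84/47)*589 - 789) + 3497774 = ((64600/25521)*589 - 789) + 3497774 = (38049400/25521 - 789) + 3497774 = 17913331/25521 + 3497774 = 89284603585/25521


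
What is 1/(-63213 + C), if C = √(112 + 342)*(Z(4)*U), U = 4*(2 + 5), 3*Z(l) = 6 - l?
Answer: -568917/35961526577 - 168*√454/35961526577 ≈ -1.5920e-5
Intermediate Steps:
Z(l) = 2 - l/3 (Z(l) = (6 - l)/3 = 2 - l/3)
U = 28 (U = 4*7 = 28)
C = 56*√454/3 (C = √(112 + 342)*((2 - ⅓*4)*28) = √454*((2 - 4/3)*28) = √454*((⅔)*28) = √454*(56/3) = 56*√454/3 ≈ 397.74)
1/(-63213 + C) = 1/(-63213 + 56*√454/3)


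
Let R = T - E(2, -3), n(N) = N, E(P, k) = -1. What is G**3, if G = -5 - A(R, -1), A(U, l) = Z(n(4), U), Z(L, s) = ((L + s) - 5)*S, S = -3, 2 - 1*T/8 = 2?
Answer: -125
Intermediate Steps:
T = 0 (T = 16 - 8*2 = 16 - 16 = 0)
R = 1 (R = 0 - 1*(-1) = 0 + 1 = 1)
Z(L, s) = 15 - 3*L - 3*s (Z(L, s) = ((L + s) - 5)*(-3) = (-5 + L + s)*(-3) = 15 - 3*L - 3*s)
A(U, l) = 3 - 3*U (A(U, l) = 15 - 3*4 - 3*U = 15 - 12 - 3*U = 3 - 3*U)
G = -5 (G = -5 - (3 - 3*1) = -5 - (3 - 3) = -5 - 1*0 = -5 + 0 = -5)
G**3 = (-5)**3 = -125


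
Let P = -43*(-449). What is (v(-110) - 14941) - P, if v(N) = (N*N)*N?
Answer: -1365248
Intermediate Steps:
v(N) = N³ (v(N) = N²*N = N³)
P = 19307
(v(-110) - 14941) - P = ((-110)³ - 14941) - 1*19307 = (-1331000 - 14941) - 19307 = -1345941 - 19307 = -1365248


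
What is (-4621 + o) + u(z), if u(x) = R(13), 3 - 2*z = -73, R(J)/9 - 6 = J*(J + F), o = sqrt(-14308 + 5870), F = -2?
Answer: -3280 + I*sqrt(8438) ≈ -3280.0 + 91.859*I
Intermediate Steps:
o = I*sqrt(8438) (o = sqrt(-8438) = I*sqrt(8438) ≈ 91.859*I)
R(J) = 54 + 9*J*(-2 + J) (R(J) = 54 + 9*(J*(J - 2)) = 54 + 9*(J*(-2 + J)) = 54 + 9*J*(-2 + J))
z = 38 (z = 3/2 - 1/2*(-73) = 3/2 + 73/2 = 38)
u(x) = 1341 (u(x) = 54 - 18*13 + 9*13**2 = 54 - 234 + 9*169 = 54 - 234 + 1521 = 1341)
(-4621 + o) + u(z) = (-4621 + I*sqrt(8438)) + 1341 = -3280 + I*sqrt(8438)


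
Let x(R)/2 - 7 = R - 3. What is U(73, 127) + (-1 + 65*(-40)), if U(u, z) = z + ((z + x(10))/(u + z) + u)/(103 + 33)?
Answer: -13455609/5440 ≈ -2473.5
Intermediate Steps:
x(R) = 8 + 2*R (x(R) = 14 + 2*(R - 3) = 14 + 2*(-3 + R) = 14 + (-6 + 2*R) = 8 + 2*R)
U(u, z) = z + u/136 + (28 + z)/(136*(u + z)) (U(u, z) = z + ((z + (8 + 2*10))/(u + z) + u)/(103 + 33) = z + ((z + (8 + 20))/(u + z) + u)/136 = z + ((z + 28)/(u + z) + u)*(1/136) = z + ((28 + z)/(u + z) + u)*(1/136) = z + (u + (28 + z)/(u + z))*(1/136) = z + (u/136 + (28 + z)/(136*(u + z))) = z + u/136 + (28 + z)/(136*(u + z)))
U(73, 127) + (-1 + 65*(-40)) = (28 + 127 + 73² + 136*127² + 137*73*127)/(136*(73 + 127)) + (-1 + 65*(-40)) = (1/136)*(28 + 127 + 5329 + 136*16129 + 1270127)/200 + (-1 - 2600) = (1/136)*(1/200)*(28 + 127 + 5329 + 2193544 + 1270127) - 2601 = (1/136)*(1/200)*3469155 - 2601 = 693831/5440 - 2601 = -13455609/5440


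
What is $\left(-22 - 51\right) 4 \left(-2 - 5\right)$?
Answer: $2044$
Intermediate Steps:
$\left(-22 - 51\right) 4 \left(-2 - 5\right) = - 73 \cdot 4 \left(-7\right) = \left(-73\right) \left(-28\right) = 2044$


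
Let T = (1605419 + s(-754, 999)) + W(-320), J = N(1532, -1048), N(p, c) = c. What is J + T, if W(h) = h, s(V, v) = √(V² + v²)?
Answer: 1604051 + √1566517 ≈ 1.6053e+6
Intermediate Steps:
J = -1048
T = 1605099 + √1566517 (T = (1605419 + √((-754)² + 999²)) - 320 = (1605419 + √(568516 + 998001)) - 320 = (1605419 + √1566517) - 320 = 1605099 + √1566517 ≈ 1.6064e+6)
J + T = -1048 + (1605099 + √1566517) = 1604051 + √1566517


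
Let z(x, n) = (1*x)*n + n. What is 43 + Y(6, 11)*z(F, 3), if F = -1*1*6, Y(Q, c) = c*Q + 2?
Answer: -977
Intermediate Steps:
Y(Q, c) = 2 + Q*c (Y(Q, c) = Q*c + 2 = 2 + Q*c)
F = -6 (F = -1*6 = -6)
z(x, n) = n + n*x (z(x, n) = x*n + n = n*x + n = n + n*x)
43 + Y(6, 11)*z(F, 3) = 43 + (2 + 6*11)*(3*(1 - 6)) = 43 + (2 + 66)*(3*(-5)) = 43 + 68*(-15) = 43 - 1020 = -977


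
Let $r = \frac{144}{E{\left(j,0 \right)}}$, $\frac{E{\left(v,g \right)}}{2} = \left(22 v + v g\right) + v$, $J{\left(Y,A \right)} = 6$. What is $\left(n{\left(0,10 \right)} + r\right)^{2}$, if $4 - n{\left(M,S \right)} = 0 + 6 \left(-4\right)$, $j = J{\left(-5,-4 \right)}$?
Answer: $\frac{430336}{529} \approx 813.49$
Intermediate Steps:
$j = 6$
$E{\left(v,g \right)} = 46 v + 2 g v$ ($E{\left(v,g \right)} = 2 \left(\left(22 v + v g\right) + v\right) = 2 \left(\left(22 v + g v\right) + v\right) = 2 \left(23 v + g v\right) = 46 v + 2 g v$)
$n{\left(M,S \right)} = 28$ ($n{\left(M,S \right)} = 4 - \left(0 + 6 \left(-4\right)\right) = 4 - \left(0 - 24\right) = 4 - -24 = 4 + 24 = 28$)
$r = \frac{12}{23}$ ($r = \frac{144}{2 \cdot 6 \left(23 + 0\right)} = \frac{144}{2 \cdot 6 \cdot 23} = \frac{144}{276} = 144 \cdot \frac{1}{276} = \frac{12}{23} \approx 0.52174$)
$\left(n{\left(0,10 \right)} + r\right)^{2} = \left(28 + \frac{12}{23}\right)^{2} = \left(\frac{656}{23}\right)^{2} = \frac{430336}{529}$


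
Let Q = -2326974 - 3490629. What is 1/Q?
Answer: -1/5817603 ≈ -1.7189e-7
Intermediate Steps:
Q = -5817603
1/Q = 1/(-5817603) = -1/5817603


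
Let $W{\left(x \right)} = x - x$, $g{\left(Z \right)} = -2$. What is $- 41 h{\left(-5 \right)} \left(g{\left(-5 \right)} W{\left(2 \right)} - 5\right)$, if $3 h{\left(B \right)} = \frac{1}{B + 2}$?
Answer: $- \frac{205}{9} \approx -22.778$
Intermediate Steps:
$W{\left(x \right)} = 0$
$h{\left(B \right)} = \frac{1}{3 \left(2 + B\right)}$ ($h{\left(B \right)} = \frac{1}{3 \left(B + 2\right)} = \frac{1}{3 \left(2 + B\right)}$)
$- 41 h{\left(-5 \right)} \left(g{\left(-5 \right)} W{\left(2 \right)} - 5\right) = - 41 \frac{1}{3 \left(2 - 5\right)} \left(\left(-2\right) 0 - 5\right) = - 41 \frac{1}{3 \left(-3\right)} \left(0 - 5\right) = - 41 \cdot \frac{1}{3} \left(- \frac{1}{3}\right) \left(-5\right) = \left(-41\right) \left(- \frac{1}{9}\right) \left(-5\right) = \frac{41}{9} \left(-5\right) = - \frac{205}{9}$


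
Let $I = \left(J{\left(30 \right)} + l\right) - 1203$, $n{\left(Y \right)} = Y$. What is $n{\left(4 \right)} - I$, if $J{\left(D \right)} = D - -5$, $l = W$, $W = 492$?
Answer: $680$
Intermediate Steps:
$l = 492$
$J{\left(D \right)} = 5 + D$ ($J{\left(D \right)} = D + 5 = 5 + D$)
$I = -676$ ($I = \left(\left(5 + 30\right) + 492\right) - 1203 = \left(35 + 492\right) - 1203 = 527 - 1203 = -676$)
$n{\left(4 \right)} - I = 4 - -676 = 4 + 676 = 680$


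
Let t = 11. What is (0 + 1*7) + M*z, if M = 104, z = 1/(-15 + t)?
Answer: -19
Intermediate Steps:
z = -¼ (z = 1/(-15 + 11) = 1/(-4) = -¼ ≈ -0.25000)
(0 + 1*7) + M*z = (0 + 1*7) + 104*(-¼) = (0 + 7) - 26 = 7 - 26 = -19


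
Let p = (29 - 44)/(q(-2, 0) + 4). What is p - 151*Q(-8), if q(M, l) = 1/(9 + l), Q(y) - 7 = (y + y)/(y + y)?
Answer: -44831/37 ≈ -1211.6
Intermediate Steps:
Q(y) = 8 (Q(y) = 7 + (y + y)/(y + y) = 7 + (2*y)/((2*y)) = 7 + (2*y)*(1/(2*y)) = 7 + 1 = 8)
p = -135/37 (p = (29 - 44)/(1/(9 + 0) + 4) = -15/(1/9 + 4) = -15/(⅑ + 4) = -15/37/9 = -15*9/37 = -135/37 ≈ -3.6486)
p - 151*Q(-8) = -135/37 - 151*8 = -135/37 - 1208 = -44831/37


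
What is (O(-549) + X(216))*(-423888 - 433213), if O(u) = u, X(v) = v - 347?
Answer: 582828680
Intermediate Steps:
X(v) = -347 + v
(O(-549) + X(216))*(-423888 - 433213) = (-549 + (-347 + 216))*(-423888 - 433213) = (-549 - 131)*(-857101) = -680*(-857101) = 582828680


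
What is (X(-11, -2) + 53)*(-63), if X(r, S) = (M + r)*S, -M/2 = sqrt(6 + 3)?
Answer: -5481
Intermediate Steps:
M = -6 (M = -2*sqrt(6 + 3) = -2*sqrt(9) = -2*3 = -6)
X(r, S) = S*(-6 + r) (X(r, S) = (-6 + r)*S = S*(-6 + r))
(X(-11, -2) + 53)*(-63) = (-2*(-6 - 11) + 53)*(-63) = (-2*(-17) + 53)*(-63) = (34 + 53)*(-63) = 87*(-63) = -5481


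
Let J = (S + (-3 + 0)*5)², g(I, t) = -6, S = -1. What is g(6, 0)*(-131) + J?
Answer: 1042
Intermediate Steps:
J = 256 (J = (-1 + (-3 + 0)*5)² = (-1 - 3*5)² = (-1 - 15)² = (-16)² = 256)
g(6, 0)*(-131) + J = -6*(-131) + 256 = 786 + 256 = 1042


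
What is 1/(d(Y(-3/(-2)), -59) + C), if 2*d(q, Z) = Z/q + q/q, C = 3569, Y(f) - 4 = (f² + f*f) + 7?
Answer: 62/221191 ≈ 0.00028030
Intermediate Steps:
Y(f) = 11 + 2*f² (Y(f) = 4 + ((f² + f*f) + 7) = 4 + ((f² + f²) + 7) = 4 + (2*f² + 7) = 4 + (7 + 2*f²) = 11 + 2*f²)
d(q, Z) = ½ + Z/(2*q) (d(q, Z) = (Z/q + q/q)/2 = (Z/q + 1)/2 = (1 + Z/q)/2 = ½ + Z/(2*q))
1/(d(Y(-3/(-2)), -59) + C) = 1/((-59 + (11 + 2*(-3/(-2))²))/(2*(11 + 2*(-3/(-2))²)) + 3569) = 1/((-59 + (11 + 2*(-3*(-½))²))/(2*(11 + 2*(-3*(-½))²)) + 3569) = 1/((-59 + (11 + 2*(3/2)²))/(2*(11 + 2*(3/2)²)) + 3569) = 1/((-59 + (11 + 2*(9/4)))/(2*(11 + 2*(9/4))) + 3569) = 1/((-59 + (11 + 9/2))/(2*(11 + 9/2)) + 3569) = 1/((-59 + 31/2)/(2*(31/2)) + 3569) = 1/((½)*(2/31)*(-87/2) + 3569) = 1/(-87/62 + 3569) = 1/(221191/62) = 62/221191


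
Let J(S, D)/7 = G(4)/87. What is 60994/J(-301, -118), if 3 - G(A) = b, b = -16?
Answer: 5306478/133 ≈ 39898.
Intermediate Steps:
G(A) = 19 (G(A) = 3 - 1*(-16) = 3 + 16 = 19)
J(S, D) = 133/87 (J(S, D) = 7*(19/87) = 133/87)
60994/J(-301, -118) = 60994/(133/87) = 60994*(87/133) = 5306478/133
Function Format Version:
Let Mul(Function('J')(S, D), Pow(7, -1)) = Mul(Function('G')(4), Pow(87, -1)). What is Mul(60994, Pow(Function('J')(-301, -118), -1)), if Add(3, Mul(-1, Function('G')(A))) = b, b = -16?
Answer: Rational(5306478, 133) ≈ 39898.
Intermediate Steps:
Function('G')(A) = 19 (Function('G')(A) = Add(3, Mul(-1, -16)) = Add(3, 16) = 19)
Function('J')(S, D) = Rational(133, 87) (Function('J')(S, D) = Mul(7, Mul(19, Pow(87, -1))) = Mul(7, Mul(19, Rational(1, 87))) = Mul(7, Rational(19, 87)) = Rational(133, 87))
Mul(60994, Pow(Function('J')(-301, -118), -1)) = Mul(60994, Pow(Rational(133, 87), -1)) = Mul(60994, Rational(87, 133)) = Rational(5306478, 133)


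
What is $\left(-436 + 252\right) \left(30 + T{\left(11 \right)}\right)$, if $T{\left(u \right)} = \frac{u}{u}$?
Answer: $-5704$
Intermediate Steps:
$T{\left(u \right)} = 1$
$\left(-436 + 252\right) \left(30 + T{\left(11 \right)}\right) = \left(-436 + 252\right) \left(30 + 1\right) = \left(-184\right) 31 = -5704$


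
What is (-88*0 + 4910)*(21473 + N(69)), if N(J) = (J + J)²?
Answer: 198938470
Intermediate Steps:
N(J) = 4*J² (N(J) = (2*J)² = 4*J²)
(-88*0 + 4910)*(21473 + N(69)) = (-88*0 + 4910)*(21473 + 4*69²) = (0 + 4910)*(21473 + 4*4761) = 4910*(21473 + 19044) = 4910*40517 = 198938470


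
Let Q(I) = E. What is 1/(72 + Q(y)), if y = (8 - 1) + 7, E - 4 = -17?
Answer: 1/59 ≈ 0.016949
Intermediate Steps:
E = -13 (E = 4 - 17 = -13)
y = 14 (y = 7 + 7 = 14)
Q(I) = -13
1/(72 + Q(y)) = 1/(72 - 13) = 1/59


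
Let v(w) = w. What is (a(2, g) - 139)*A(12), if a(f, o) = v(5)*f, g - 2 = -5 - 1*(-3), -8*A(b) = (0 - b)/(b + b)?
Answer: -129/16 ≈ -8.0625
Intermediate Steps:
A(b) = 1/16 (A(b) = -(0 - b)/(8*(b + b)) = -(-b)/(8*(2*b)) = -(-b)*1/(2*b)/8 = -⅛*(-½) = 1/16)
g = 0 (g = 2 + (-5 - 1*(-3)) = 2 + (-5 + 3) = 2 - 2 = 0)
a(f, o) = 5*f
(a(2, g) - 139)*A(12) = (5*2 - 139)*(1/16) = (10 - 139)*(1/16) = -129*1/16 = -129/16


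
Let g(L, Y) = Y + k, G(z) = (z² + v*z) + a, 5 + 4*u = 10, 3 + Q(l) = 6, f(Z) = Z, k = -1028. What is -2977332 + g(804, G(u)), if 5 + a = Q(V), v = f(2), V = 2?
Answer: -47653727/16 ≈ -2.9784e+6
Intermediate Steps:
v = 2
Q(l) = 3 (Q(l) = -3 + 6 = 3)
a = -2 (a = -5 + 3 = -2)
u = 5/4 (u = -5/4 + (¼)*10 = -5/4 + 5/2 = 5/4 ≈ 1.2500)
G(z) = -2 + z² + 2*z (G(z) = (z² + 2*z) - 2 = -2 + z² + 2*z)
g(L, Y) = -1028 + Y (g(L, Y) = Y - 1028 = -1028 + Y)
-2977332 + g(804, G(u)) = -2977332 + (-1028 + (-2 + (5/4)² + 2*(5/4))) = -2977332 + (-1028 + (-2 + 25/16 + 5/2)) = -2977332 + (-1028 + 33/16) = -2977332 - 16415/16 = -47653727/16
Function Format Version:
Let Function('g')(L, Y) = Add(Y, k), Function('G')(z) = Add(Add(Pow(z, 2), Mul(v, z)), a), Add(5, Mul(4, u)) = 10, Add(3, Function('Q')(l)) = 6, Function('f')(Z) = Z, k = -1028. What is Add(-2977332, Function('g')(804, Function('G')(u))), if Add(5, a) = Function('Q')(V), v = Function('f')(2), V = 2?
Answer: Rational(-47653727, 16) ≈ -2.9784e+6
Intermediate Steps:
v = 2
Function('Q')(l) = 3 (Function('Q')(l) = Add(-3, 6) = 3)
a = -2 (a = Add(-5, 3) = -2)
u = Rational(5, 4) (u = Add(Rational(-5, 4), Mul(Rational(1, 4), 10)) = Add(Rational(-5, 4), Rational(5, 2)) = Rational(5, 4) ≈ 1.2500)
Function('G')(z) = Add(-2, Pow(z, 2), Mul(2, z)) (Function('G')(z) = Add(Add(Pow(z, 2), Mul(2, z)), -2) = Add(-2, Pow(z, 2), Mul(2, z)))
Function('g')(L, Y) = Add(-1028, Y) (Function('g')(L, Y) = Add(Y, -1028) = Add(-1028, Y))
Add(-2977332, Function('g')(804, Function('G')(u))) = Add(-2977332, Add(-1028, Add(-2, Pow(Rational(5, 4), 2), Mul(2, Rational(5, 4))))) = Add(-2977332, Add(-1028, Add(-2, Rational(25, 16), Rational(5, 2)))) = Add(-2977332, Add(-1028, Rational(33, 16))) = Add(-2977332, Rational(-16415, 16)) = Rational(-47653727, 16)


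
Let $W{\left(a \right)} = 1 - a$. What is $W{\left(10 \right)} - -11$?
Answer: $2$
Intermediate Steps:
$W{\left(10 \right)} - -11 = \left(1 - 10\right) - -11 = \left(1 - 10\right) + \left(-1 + 12\right) = -9 + 11 = 2$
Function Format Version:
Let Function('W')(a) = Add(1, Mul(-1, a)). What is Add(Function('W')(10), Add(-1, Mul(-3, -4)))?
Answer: 2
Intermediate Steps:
Add(Function('W')(10), Add(-1, Mul(-3, -4))) = Add(Add(1, Mul(-1, 10)), Add(-1, Mul(-3, -4))) = Add(Add(1, -10), Add(-1, 12)) = Add(-9, 11) = 2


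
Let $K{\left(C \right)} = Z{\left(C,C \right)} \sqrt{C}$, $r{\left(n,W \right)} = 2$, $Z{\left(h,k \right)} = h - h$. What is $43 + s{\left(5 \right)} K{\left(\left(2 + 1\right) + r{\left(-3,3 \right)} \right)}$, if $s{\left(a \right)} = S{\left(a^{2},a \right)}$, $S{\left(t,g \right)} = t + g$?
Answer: $43$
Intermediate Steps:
$Z{\left(h,k \right)} = 0$
$S{\left(t,g \right)} = g + t$
$K{\left(C \right)} = 0$ ($K{\left(C \right)} = 0 \sqrt{C} = 0$)
$s{\left(a \right)} = a + a^{2}$
$43 + s{\left(5 \right)} K{\left(\left(2 + 1\right) + r{\left(-3,3 \right)} \right)} = 43 + 5 \left(1 + 5\right) 0 = 43 + 5 \cdot 6 \cdot 0 = 43 + 30 \cdot 0 = 43 + 0 = 43$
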